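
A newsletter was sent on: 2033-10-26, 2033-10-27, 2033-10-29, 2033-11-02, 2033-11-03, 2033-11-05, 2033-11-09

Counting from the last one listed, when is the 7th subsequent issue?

Gaps: 1, 2, 4, 1, 2, 4 days — not constant, but cyclic with period 3.
The events fall on every Wednesday, Thursday and Saturday.
The following Thursday is 2033-11-10.
Next Saturday: 2033-11-12.
The following Wednesday is 2033-11-16.
Next Thursday: 2033-11-17.
The following Saturday is 2033-11-19.
Next Wednesday: 2033-11-23.
Next Thursday: 2033-11-24.

2033-11-24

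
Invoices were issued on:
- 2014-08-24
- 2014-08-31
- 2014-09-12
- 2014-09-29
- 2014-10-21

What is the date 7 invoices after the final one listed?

The spacing grows by 5 each time: 7, 12, 17, 22 days.
Next gap: 27 days. 2014-10-21 + 27 days = 2014-11-17.
Next gap: 32 days. 2014-11-17 + 32 days = 2014-12-19.
Next gap: 37 days. 2014-12-19 + 37 days = 2015-01-25.
Next gap: 42 days. 2015-01-25 + 42 days = 2015-03-08.
Next gap: 47 days. 2015-03-08 + 47 days = 2015-04-24.
Next gap: 52 days. 2015-04-24 + 52 days = 2015-06-15.
Next gap: 57 days. 2015-06-15 + 57 days = 2015-08-11.

2015-08-11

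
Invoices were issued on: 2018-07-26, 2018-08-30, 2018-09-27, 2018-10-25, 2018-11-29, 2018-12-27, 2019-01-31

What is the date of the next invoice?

These are Thursdays with 35, 28, 28, 35, 28, 35-day gaps.
Each is the final Thursday of its month — 2018-08-30 is past the 28th, so '4th Thursday' doesn't fit.
Last Thursday of February 2019: 2019-02-28.

2019-02-28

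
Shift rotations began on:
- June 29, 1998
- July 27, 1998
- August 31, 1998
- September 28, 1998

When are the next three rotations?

Every date is a Monday; gaps 28, 35, 28 days.
Each is the last Monday of its month (at least one falls on the 29th or later, ruling out '4th Monday').
October 1998 ends with Monday October 26, 1998.
Last Monday of November 1998: November 30, 1998.
Last Monday of December 1998: December 28, 1998.

October 26, 1998; November 30, 1998; December 28, 1998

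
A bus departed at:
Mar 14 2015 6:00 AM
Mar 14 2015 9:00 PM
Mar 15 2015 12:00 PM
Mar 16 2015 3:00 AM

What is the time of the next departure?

Mar 16 2015 6:00 PM

Gaps: 15, 15, 15 hours — each event is 15 hours after the previous one.
Mar 16 2015 3:00 AM + 15 h = Mar 16 2015 6:00 PM.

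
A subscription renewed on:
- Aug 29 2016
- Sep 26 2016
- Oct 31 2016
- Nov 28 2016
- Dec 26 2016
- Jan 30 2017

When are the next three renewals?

Every date is a Monday; gaps 28, 35, 28, 28, 35 days.
Each is the last Monday of its month (at least one falls on the 29th or later, ruling out '4th Monday').
Last Monday of February 2017: Feb 27 2017.
Last Monday of March 2017: Mar 27 2017.
April 2017 ends with Monday Apr 24 2017.

Feb 27 2017, Mar 27 2017, Apr 24 2017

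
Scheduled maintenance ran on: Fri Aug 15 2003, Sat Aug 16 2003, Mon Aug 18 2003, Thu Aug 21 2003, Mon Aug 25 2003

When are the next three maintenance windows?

The spacing grows by 1 each time: 1, 2, 3, 4 days.
Next gap: 5 days. Mon Aug 25 2003 + 5 days = Sat Aug 30 2003.
Next gap: 6 days. Sat Aug 30 2003 + 6 days = Fri Sep 5 2003.
Next gap: 7 days. Fri Sep 5 2003 + 7 days = Fri Sep 12 2003.

Sat Aug 30 2003, Fri Sep 5 2003, Fri Sep 12 2003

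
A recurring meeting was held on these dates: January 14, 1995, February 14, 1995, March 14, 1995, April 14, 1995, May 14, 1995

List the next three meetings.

Each date is the 14th; the gaps (31, 28, 31, 30) track the month lengths.
The rule is the 14th of each month.
Next: June 1995 → June 14, 1995.
Next: July 1995 → July 14, 1995.
August 1995: August 14, 1995.

June 14, 1995; July 14, 1995; August 14, 1995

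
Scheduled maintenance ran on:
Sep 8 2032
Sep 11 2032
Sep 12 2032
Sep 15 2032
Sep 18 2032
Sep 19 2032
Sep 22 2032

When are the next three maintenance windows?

Gaps: 3, 1, 3, 3, 1, 3 days — not constant, but cyclic with period 3.
The events fall on every Wednesday, Saturday and Sunday.
Next Saturday: Sep 25 2032.
The following Sunday is Sep 26 2032.
The following Wednesday is Sep 29 2032.

Sep 25 2032, Sep 26 2032, Sep 29 2032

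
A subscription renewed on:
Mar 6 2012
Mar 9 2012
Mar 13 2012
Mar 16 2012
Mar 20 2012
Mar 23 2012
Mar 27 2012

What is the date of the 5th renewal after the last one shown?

Apr 13 2012

The gap pattern 3, 4, 3, 4, 3, 4 repeats every 2 events.
These are the Tuesdays and Fridays of each week.
The following Friday is Mar 30 2012.
The following Tuesday is Apr 3 2012.
The following Friday is Apr 6 2012.
Next Tuesday: Apr 10 2012.
Next Friday: Apr 13 2012.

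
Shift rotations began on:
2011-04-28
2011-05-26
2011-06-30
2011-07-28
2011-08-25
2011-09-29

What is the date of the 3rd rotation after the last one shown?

2011-12-29

Every date is a Thursday; gaps 28, 35, 28, 28, 35 days.
Each is the last Thursday of its month (at least one falls on the 29th or later, ruling out '4th Thursday').
October 2011 ends with Thursday 2011-10-27.
November 2011 ends with Thursday 2011-11-24.
December 2011 ends with Thursday 2011-12-29.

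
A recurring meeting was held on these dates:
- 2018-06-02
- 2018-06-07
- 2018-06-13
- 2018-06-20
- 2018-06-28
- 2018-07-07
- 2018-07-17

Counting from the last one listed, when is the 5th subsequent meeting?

2018-09-20

Gaps: 5, 6, 7, 8, 9, 10 days — each gap is 1 larger than the previous one.
Next gap: 11 days. 2018-07-17 + 11 days = 2018-07-28.
Next gap: 12 days. 2018-07-28 + 12 days = 2018-08-09.
Next gap: 13 days. 2018-08-09 + 13 days = 2018-08-22.
Next gap: 14 days. 2018-08-22 + 14 days = 2018-09-05.
Next gap: 15 days. 2018-09-05 + 15 days = 2018-09-20.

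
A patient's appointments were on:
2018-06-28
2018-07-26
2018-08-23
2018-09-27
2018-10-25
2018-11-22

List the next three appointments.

2018-12-27, 2019-01-24, 2019-02-28

These are Thursdays at 28- or 35-day spacing (28, 28, 35, 28, 28).
The pattern: 4th Thursday of the month.
December 2018 — 4th Thursday is 2018-12-27.
January 2019 — 4th Thursday is 2019-01-24.
February 2019 — 4th Thursday is 2019-02-28.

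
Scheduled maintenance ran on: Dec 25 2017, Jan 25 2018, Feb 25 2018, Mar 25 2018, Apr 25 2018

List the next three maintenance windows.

The day-of-month is always 25 (31, 31, 28, 31 days between events).
So this recurs on the 25th of each month.
Next: May 2018 → May 25 2018.
Next: June 2018 → Jun 25 2018.
July 2018: Jul 25 2018.

May 25 2018, Jun 25 2018, Jul 25 2018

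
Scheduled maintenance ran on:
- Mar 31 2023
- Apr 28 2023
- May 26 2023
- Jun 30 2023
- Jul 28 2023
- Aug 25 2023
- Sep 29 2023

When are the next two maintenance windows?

These are Fridays with 28, 28, 35, 28, 28, 35-day gaps.
Each is the final Friday of its month — Mar 31 2023 is past the 28th, so '4th Friday' doesn't fit.
Last Friday of October 2023: Oct 27 2023.
November 2023 ends with Friday Nov 24 2023.

Oct 27 2023, Nov 24 2023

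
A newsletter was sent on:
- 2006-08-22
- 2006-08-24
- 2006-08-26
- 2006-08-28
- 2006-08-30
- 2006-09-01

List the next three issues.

Every event comes 2 days after the last (2, 2, 2, 2, 2).
2006-09-01 + 2 days = 2006-09-03.
2006-09-03 + 2 days = 2006-09-05.
2006-09-05 + 2 days = 2006-09-07.

2006-09-03, 2006-09-05, 2006-09-07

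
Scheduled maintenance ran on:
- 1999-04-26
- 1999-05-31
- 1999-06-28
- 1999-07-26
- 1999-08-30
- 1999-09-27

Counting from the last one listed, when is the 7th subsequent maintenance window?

2000-04-24

Every date is a Monday; gaps 35, 28, 28, 35, 28 days.
Each is the last Monday of its month (at least one falls on the 29th or later, ruling out '4th Monday').
Last Monday of October 1999: 1999-10-25.
November 1999 ends with Monday 1999-11-29.
Last Monday of December 1999: 1999-12-27.
Last Monday of January 2000: 2000-01-31.
February 2000 ends with Monday 2000-02-28.
March 2000 ends with Monday 2000-03-27.
Last Monday of April 2000: 2000-04-24.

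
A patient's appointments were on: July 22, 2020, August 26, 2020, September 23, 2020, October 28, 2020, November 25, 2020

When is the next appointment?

These are Wednesdays at 28- or 35-day spacing (35, 28, 35, 28).
The pattern: 4th Wednesday of the month.
4th Wednesday of December 2020: December 23, 2020.

December 23, 2020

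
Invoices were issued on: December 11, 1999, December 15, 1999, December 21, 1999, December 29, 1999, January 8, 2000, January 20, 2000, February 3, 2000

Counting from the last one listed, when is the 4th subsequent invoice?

April 19, 2000

Gaps: 4, 6, 8, 10, 12, 14 days — each gap is 2 larger than the previous one.
Next gap: 16 days. February 3, 2000 + 16 days = February 19, 2000.
Next gap: 18 days. February 19, 2000 + 18 days = March 8, 2000.
Next gap: 20 days. March 8, 2000 + 20 days = March 28, 2000.
Next gap: 22 days. March 28, 2000 + 22 days = April 19, 2000.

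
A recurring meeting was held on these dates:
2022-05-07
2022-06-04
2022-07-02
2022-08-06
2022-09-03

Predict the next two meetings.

These are Saturdays at 28- or 35-day spacing (28, 28, 35, 28).
The pattern: 1st Saturday of the month.
1st Saturday of October 2022: 2022-10-01.
November 2022 — 1st Saturday is 2022-11-05.

2022-10-01, 2022-11-05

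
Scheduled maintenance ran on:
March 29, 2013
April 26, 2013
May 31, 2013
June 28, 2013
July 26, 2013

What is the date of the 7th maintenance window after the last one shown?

February 28, 2014

Every date is a Friday; gaps 28, 35, 28, 28 days.
Each is the last Friday of its month (at least one falls on the 29th or later, ruling out '4th Friday').
Last Friday of August 2013: August 30, 2013.
Last Friday of September 2013: September 27, 2013.
Last Friday of October 2013: October 25, 2013.
November 2013 ends with Friday November 29, 2013.
December 2013 ends with Friday December 27, 2013.
Last Friday of January 2014: January 31, 2014.
Last Friday of February 2014: February 28, 2014.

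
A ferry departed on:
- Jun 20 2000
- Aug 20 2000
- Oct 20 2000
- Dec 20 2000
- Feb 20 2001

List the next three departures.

The day-of-month is always 20 (61, 61, 61, 62 days between events).
So this recurs on the 20th of every 2 months.
April 2001: Apr 20 2001.
Next: June 2001 → Jun 20 2001.
Next: August 2001 → Aug 20 2001.

Apr 20 2001, Jun 20 2001, Aug 20 2001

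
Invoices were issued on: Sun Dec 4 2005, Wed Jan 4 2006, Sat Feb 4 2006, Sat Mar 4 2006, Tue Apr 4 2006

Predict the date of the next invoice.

Gaps: 31, 31, 28, 31 days — not constant. Every event is on the 4th of the month.
Pattern: the 4th of each month.
May 2006: Thu May 4 2006.

Thu May 4 2006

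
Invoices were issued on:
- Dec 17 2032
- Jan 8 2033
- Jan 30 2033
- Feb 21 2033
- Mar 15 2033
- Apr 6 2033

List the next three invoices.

Apr 28 2033, May 20 2033, Jun 11 2033

Every event comes 22 days after the last (22, 22, 22, 22, 22).
Apr 6 2033 + 22 days = Apr 28 2033.
Apr 28 2033 + 22 days = May 20 2033.
May 20 2033 + 22 days = Jun 11 2033.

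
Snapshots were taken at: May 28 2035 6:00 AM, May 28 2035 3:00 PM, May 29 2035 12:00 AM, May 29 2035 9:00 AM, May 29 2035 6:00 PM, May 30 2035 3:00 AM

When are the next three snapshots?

May 30 2035 12:00 PM, May 30 2035 9:00 PM, May 31 2035 6:00 AM

Gaps: 9, 9, 9, 9, 9 hours — each event is 9 hours after the previous one.
May 30 2035 3:00 AM + 9 h = May 30 2035 12:00 PM.
May 30 2035 12:00 PM + 9 h = May 30 2035 9:00 PM.
May 30 2035 9:00 PM + 9 h = May 31 2035 6:00 AM.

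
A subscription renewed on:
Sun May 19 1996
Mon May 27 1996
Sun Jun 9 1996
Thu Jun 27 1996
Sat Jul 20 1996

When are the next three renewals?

Sat Aug 17 1996, Thu Sep 19 1996, Sun Oct 27 1996

Intervals are 8, 13, 18, 23 days — an arithmetic progression with common difference 5.
Next gap: 28 days. Sat Jul 20 1996 + 28 days = Sat Aug 17 1996.
Next gap: 33 days. Sat Aug 17 1996 + 33 days = Thu Sep 19 1996.
Next gap: 38 days. Thu Sep 19 1996 + 38 days = Sun Oct 27 1996.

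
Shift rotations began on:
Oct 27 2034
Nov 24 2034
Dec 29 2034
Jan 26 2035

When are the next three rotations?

These are Fridays with 28, 35, 28-day gaps.
Each is the final Friday of its month — Dec 29 2034 is past the 28th, so '4th Friday' doesn't fit.
February 2035 ends with Friday Feb 23 2035.
March 2035 ends with Friday Mar 30 2035.
April 2035 ends with Friday Apr 27 2035.

Feb 23 2035, Mar 30 2035, Apr 27 2035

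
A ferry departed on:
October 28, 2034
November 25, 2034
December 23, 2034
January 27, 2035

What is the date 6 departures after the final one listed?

All dates are Saturdays, 28, 28, 35 days apart.
Specifically, the 4th Saturday of each month.
4th Saturday of February 2035: February 24, 2035.
4th Saturday of March 2035: March 24, 2035.
4th Saturday of April 2035: April 28, 2035.
4th Saturday of May 2035: May 26, 2035.
4th Saturday of June 2035: June 23, 2035.
4th Saturday of July 2035: July 28, 2035.

July 28, 2035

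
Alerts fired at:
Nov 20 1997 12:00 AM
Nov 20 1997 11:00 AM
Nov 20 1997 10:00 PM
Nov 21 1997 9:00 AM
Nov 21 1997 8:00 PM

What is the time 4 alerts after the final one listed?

Nov 23 1997 4:00 PM

The interval is a steady 11 hours (11, 11, 11, 11).
Nov 21 1997 8:00 PM + 11 h = Nov 22 1997 7:00 AM.
Nov 22 1997 7:00 AM + 11 h = Nov 22 1997 6:00 PM.
Nov 22 1997 6:00 PM + 11 h = Nov 23 1997 5:00 AM.
Nov 23 1997 5:00 AM + 11 h = Nov 23 1997 4:00 PM.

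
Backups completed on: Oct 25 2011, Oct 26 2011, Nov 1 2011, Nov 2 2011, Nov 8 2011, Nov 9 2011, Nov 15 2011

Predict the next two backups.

Nov 16 2011, Nov 22 2011

The gap pattern 1, 6, 1, 6, 1, 6 repeats every 2 events.
These are the Tuesdays and Wednesdays of each week.
Next Wednesday: Nov 16 2011.
Next Tuesday: Nov 22 2011.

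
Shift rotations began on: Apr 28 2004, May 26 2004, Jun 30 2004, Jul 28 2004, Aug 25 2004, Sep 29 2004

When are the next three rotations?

Every date is a Wednesday; gaps 28, 35, 28, 28, 35 days.
Each is the last Wednesday of its month (at least one falls on the 29th or later, ruling out '4th Wednesday').
Last Wednesday of October 2004: Oct 27 2004.
Last Wednesday of November 2004: Nov 24 2004.
Last Wednesday of December 2004: Dec 29 2004.

Oct 27 2004, Nov 24 2004, Dec 29 2004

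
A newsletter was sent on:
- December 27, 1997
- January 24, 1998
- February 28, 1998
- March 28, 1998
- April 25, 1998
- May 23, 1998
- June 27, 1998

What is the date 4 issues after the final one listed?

October 24, 1998

Gaps: 28, 35, 28, 28, 28, 35 days — a mix of 28 and 35. Every date is a Saturday.
Each is the 4th Saturday of its month.
4th Saturday of July 1998: July 25, 1998.
August 1998 — 4th Saturday is August 22, 1998.
4th Saturday of September 1998: September 26, 1998.
October 1998 — 4th Saturday is October 24, 1998.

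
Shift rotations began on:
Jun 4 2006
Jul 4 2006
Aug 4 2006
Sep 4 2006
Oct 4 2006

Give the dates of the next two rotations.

Nov 4 2006, Dec 4 2006

The day-of-month is always 4 (30, 31, 31, 30 days between events).
So this recurs on the 4th of each month.
Next: November 2006 → Nov 4 2006.
December 2006: Dec 4 2006.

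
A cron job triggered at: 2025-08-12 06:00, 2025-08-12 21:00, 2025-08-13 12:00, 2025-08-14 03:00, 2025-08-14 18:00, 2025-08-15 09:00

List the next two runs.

Spacing: 15, 15, 15, 15, 15 h — constant 15 h.
2025-08-15 09:00 + 15 h = 2025-08-16 00:00.
2025-08-16 00:00 + 15 h = 2025-08-16 15:00.

2025-08-16 00:00, 2025-08-16 15:00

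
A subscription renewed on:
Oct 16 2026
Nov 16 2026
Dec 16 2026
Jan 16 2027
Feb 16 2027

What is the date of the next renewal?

Each date is the 16th; the gaps (31, 30, 31, 31) track the month lengths.
The rule is the 16th of each month.
Next: March 2027 → Mar 16 2027.

Mar 16 2027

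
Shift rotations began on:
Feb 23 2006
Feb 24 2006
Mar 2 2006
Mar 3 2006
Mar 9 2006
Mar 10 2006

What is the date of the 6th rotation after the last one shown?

Mar 31 2006

Every event lands on a Thursday or Friday (gaps cycle 1, 6, 1, 6, 1).
So the schedule is: every Thursday and Friday.
Next Thursday: Mar 16 2006.
The following Friday is Mar 17 2006.
The following Thursday is Mar 23 2006.
The following Friday is Mar 24 2006.
Next Thursday: Mar 30 2006.
The following Friday is Mar 31 2006.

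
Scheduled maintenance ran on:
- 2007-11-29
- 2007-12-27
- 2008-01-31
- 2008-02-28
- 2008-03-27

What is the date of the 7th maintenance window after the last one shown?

These are Thursdays with 28, 35, 28, 28-day gaps.
Each is the final Thursday of its month — 2007-11-29 is past the 28th, so '4th Thursday' doesn't fit.
April 2008 ends with Thursday 2008-04-24.
May 2008 ends with Thursday 2008-05-29.
Last Thursday of June 2008: 2008-06-26.
Last Thursday of July 2008: 2008-07-31.
Last Thursday of August 2008: 2008-08-28.
Last Thursday of September 2008: 2008-09-25.
October 2008 ends with Thursday 2008-10-30.

2008-10-30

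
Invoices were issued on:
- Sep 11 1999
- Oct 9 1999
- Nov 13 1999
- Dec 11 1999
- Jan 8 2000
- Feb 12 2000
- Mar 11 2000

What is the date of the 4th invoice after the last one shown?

All dates are Saturdays, 28, 35, 28, 28, 35, 28 days apart.
Specifically, the 2nd Saturday of each month.
2nd Saturday of April 2000: Apr 8 2000.
May 2000 — 2nd Saturday is May 13 2000.
2nd Saturday of June 2000: Jun 10 2000.
July 2000 — 2nd Saturday is Jul 8 2000.

Jul 8 2000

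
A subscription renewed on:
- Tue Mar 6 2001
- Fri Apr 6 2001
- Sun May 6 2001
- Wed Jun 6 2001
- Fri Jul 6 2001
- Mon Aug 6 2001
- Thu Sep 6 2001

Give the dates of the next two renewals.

Sat Oct 6 2001, Tue Nov 6 2001

Gaps: 31, 30, 31, 30, 31, 31 days — not constant. Every event is on the 6th of the month.
Pattern: the 6th of each month.
October 2001: Sat Oct 6 2001.
November 2001: Tue Nov 6 2001.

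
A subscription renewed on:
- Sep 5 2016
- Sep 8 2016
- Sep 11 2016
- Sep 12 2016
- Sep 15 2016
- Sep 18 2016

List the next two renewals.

Gaps: 3, 3, 1, 3, 3 days — not constant, but cyclic with period 3.
The events fall on every Monday, Thursday and Sunday.
The following Monday is Sep 19 2016.
Next Thursday: Sep 22 2016.

Sep 19 2016, Sep 22 2016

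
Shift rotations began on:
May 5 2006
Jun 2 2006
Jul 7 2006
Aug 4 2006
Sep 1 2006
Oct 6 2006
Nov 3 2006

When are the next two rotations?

Dec 1 2006, Jan 5 2007

All dates are Fridays, 28, 35, 28, 28, 35, 28 days apart.
Specifically, the 1st Friday of each month.
December 2006 — 1st Friday is Dec 1 2006.
January 2007 — 1st Friday is Jan 5 2007.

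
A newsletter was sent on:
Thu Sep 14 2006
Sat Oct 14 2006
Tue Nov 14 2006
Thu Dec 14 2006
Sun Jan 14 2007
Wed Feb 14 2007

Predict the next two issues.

Gaps: 30, 31, 30, 31, 31 days — not constant. Every event is on the 14th of the month.
Pattern: the 14th of each month.
March 2007: Wed Mar 14 2007.
April 2007: Sat Apr 14 2007.

Wed Mar 14 2007, Sat Apr 14 2007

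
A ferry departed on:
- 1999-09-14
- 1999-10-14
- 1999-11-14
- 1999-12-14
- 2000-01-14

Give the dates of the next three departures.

Each date is the 14th; the gaps (30, 31, 30, 31) track the month lengths.
The rule is the 14th of each month.
Next: February 2000 → 2000-02-14.
Next: March 2000 → 2000-03-14.
April 2000: 2000-04-14.

2000-02-14, 2000-03-14, 2000-04-14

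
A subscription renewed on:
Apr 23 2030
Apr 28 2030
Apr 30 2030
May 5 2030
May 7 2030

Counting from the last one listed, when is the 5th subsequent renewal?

Every event lands on a Tuesday or Sunday (gaps cycle 5, 2, 5, 2).
So the schedule is: every Tuesday and Sunday.
Next Sunday: May 12 2030.
Next Tuesday: May 14 2030.
The following Sunday is May 19 2030.
The following Tuesday is May 21 2030.
Next Sunday: May 26 2030.

May 26 2030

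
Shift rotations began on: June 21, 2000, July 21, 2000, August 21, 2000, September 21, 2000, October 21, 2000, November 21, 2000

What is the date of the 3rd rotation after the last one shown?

February 21, 2001

The day-of-month is always 21 (30, 31, 31, 30, 31 days between events).
So this recurs on the 21st of each month.
December 2000: December 21, 2000.
Next: January 2001 → January 21, 2001.
February 2001: February 21, 2001.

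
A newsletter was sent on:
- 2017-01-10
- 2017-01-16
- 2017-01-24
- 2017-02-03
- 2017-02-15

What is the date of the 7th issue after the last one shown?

2017-07-05

The spacing grows by 2 each time: 6, 8, 10, 12 days.
Next gap: 14 days. 2017-02-15 + 14 days = 2017-03-01.
Next gap: 16 days. 2017-03-01 + 16 days = 2017-03-17.
Next gap: 18 days. 2017-03-17 + 18 days = 2017-04-04.
Next gap: 20 days. 2017-04-04 + 20 days = 2017-04-24.
Next gap: 22 days. 2017-04-24 + 22 days = 2017-05-16.
Next gap: 24 days. 2017-05-16 + 24 days = 2017-06-09.
Next gap: 26 days. 2017-06-09 + 26 days = 2017-07-05.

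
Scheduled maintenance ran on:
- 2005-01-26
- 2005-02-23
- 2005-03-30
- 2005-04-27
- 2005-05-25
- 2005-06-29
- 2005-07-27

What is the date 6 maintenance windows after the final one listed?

2006-01-25

Every date is a Wednesday; gaps 28, 35, 28, 28, 35, 28 days.
Each is the last Wednesday of its month (at least one falls on the 29th or later, ruling out '4th Wednesday').
August 2005 ends with Wednesday 2005-08-31.
Last Wednesday of September 2005: 2005-09-28.
Last Wednesday of October 2005: 2005-10-26.
November 2005 ends with Wednesday 2005-11-30.
December 2005 ends with Wednesday 2005-12-28.
Last Wednesday of January 2006: 2006-01-25.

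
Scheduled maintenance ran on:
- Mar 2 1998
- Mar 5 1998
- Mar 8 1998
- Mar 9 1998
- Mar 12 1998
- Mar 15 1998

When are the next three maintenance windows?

Mar 16 1998, Mar 19 1998, Mar 22 1998

Gaps: 3, 3, 1, 3, 3 days — not constant, but cyclic with period 3.
The events fall on every Monday, Thursday and Sunday.
Next Monday: Mar 16 1998.
Next Thursday: Mar 19 1998.
Next Sunday: Mar 22 1998.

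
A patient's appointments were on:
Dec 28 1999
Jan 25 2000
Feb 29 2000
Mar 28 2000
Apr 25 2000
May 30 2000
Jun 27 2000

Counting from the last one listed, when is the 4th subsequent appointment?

These are Tuesdays with 28, 35, 28, 28, 35, 28-day gaps.
Each is the final Tuesday of its month — Feb 29 2000 is past the 28th, so '4th Tuesday' doesn't fit.
Last Tuesday of July 2000: Jul 25 2000.
August 2000 ends with Tuesday Aug 29 2000.
September 2000 ends with Tuesday Sep 26 2000.
October 2000 ends with Tuesday Oct 31 2000.

Oct 31 2000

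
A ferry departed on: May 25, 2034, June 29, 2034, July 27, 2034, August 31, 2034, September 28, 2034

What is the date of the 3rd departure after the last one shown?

December 28, 2034

These are Thursdays with 35, 28, 35, 28-day gaps.
Each is the final Thursday of its month — June 29, 2034 is past the 28th, so '4th Thursday' doesn't fit.
Last Thursday of October 2034: October 26, 2034.
November 2034 ends with Thursday November 30, 2034.
December 2034 ends with Thursday December 28, 2034.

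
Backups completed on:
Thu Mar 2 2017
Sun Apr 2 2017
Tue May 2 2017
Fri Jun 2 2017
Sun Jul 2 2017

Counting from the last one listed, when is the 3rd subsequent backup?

Mon Oct 2 2017

The day-of-month is always 2 (31, 30, 31, 30 days between events).
So this recurs on the 2nd of each month.
August 2017: Wed Aug 2 2017.
Next: September 2017 → Sat Sep 2 2017.
Next: October 2017 → Mon Oct 2 2017.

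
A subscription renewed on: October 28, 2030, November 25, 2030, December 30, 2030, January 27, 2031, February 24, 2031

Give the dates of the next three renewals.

March 31, 2031; April 28, 2031; May 26, 2031

All Mondays; the gaps (28, 35, 28, 28) vary with month length.
This is the last Monday of each month.
Last Monday of March 2031: March 31, 2031.
April 2031 ends with Monday April 28, 2031.
Last Monday of May 2031: May 26, 2031.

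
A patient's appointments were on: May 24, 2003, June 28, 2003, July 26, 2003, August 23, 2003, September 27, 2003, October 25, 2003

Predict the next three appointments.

These are Saturdays at 28- or 35-day spacing (35, 28, 28, 35, 28).
The pattern: 4th Saturday of the month.
November 2003 — 4th Saturday is November 22, 2003.
4th Saturday of December 2003: December 27, 2003.
January 2004 — 4th Saturday is January 24, 2004.

November 22, 2003; December 27, 2003; January 24, 2004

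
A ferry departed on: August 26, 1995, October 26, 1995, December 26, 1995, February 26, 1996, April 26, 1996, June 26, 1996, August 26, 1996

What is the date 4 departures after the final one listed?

Gaps: 61, 61, 62, 60, 61, 61 days — not constant. Every event is on the 26th of the month.
Pattern: the 26th of every 2 months.
Next: October 1996 → October 26, 1996.
December 1996: December 26, 1996.
February 1997: February 26, 1997.
Next: April 1997 → April 26, 1997.

April 26, 1997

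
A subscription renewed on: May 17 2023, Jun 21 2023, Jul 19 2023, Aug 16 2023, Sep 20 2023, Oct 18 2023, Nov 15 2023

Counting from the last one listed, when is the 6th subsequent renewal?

Gaps: 35, 28, 28, 35, 28, 28 days — a mix of 28 and 35. Every date is a Wednesday.
Each is the 3rd Wednesday of its month.
December 2023 — 3rd Wednesday is Dec 20 2023.
3rd Wednesday of January 2024: Jan 17 2024.
February 2024 — 3rd Wednesday is Feb 21 2024.
3rd Wednesday of March 2024: Mar 20 2024.
April 2024 — 3rd Wednesday is Apr 17 2024.
3rd Wednesday of May 2024: May 15 2024.

May 15 2024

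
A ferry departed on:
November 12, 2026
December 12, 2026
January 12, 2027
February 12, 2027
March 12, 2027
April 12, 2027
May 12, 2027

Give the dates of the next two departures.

Gaps: 30, 31, 31, 28, 31, 30 days — not constant. Every event is on the 12th of the month.
Pattern: the 12th of each month.
June 2027: June 12, 2027.
July 2027: July 12, 2027.

June 12, 2027; July 12, 2027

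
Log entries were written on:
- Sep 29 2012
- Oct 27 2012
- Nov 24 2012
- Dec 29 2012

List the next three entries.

Every date is a Saturday; gaps 28, 28, 35 days.
Each is the last Saturday of its month (at least one falls on the 29th or later, ruling out '4th Saturday').
January 2013 ends with Saturday Jan 26 2013.
February 2013 ends with Saturday Feb 23 2013.
March 2013 ends with Saturday Mar 30 2013.

Jan 26 2013, Feb 23 2013, Mar 30 2013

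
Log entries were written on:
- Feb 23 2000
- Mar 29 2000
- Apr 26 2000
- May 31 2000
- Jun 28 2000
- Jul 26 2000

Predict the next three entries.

Aug 30 2000, Sep 27 2000, Oct 25 2000

These are Wednesdays with 35, 28, 35, 28, 28-day gaps.
Each is the final Wednesday of its month — Mar 29 2000 is past the 28th, so '4th Wednesday' doesn't fit.
Last Wednesday of August 2000: Aug 30 2000.
September 2000 ends with Wednesday Sep 27 2000.
October 2000 ends with Wednesday Oct 25 2000.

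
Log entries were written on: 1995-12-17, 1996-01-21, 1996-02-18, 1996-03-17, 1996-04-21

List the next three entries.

Gaps: 35, 28, 28, 35 days — a mix of 28 and 35. Every date is a Sunday.
Each is the 3rd Sunday of its month.
3rd Sunday of May 1996: 1996-05-19.
3rd Sunday of June 1996: 1996-06-16.
3rd Sunday of July 1996: 1996-07-21.

1996-05-19, 1996-06-16, 1996-07-21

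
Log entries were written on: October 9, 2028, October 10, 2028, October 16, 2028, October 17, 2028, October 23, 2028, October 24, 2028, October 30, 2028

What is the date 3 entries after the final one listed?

Gaps: 1, 6, 1, 6, 1, 6 days — not constant, but cyclic with period 2.
The events fall on every Monday and Tuesday.
Next Tuesday: October 31, 2028.
Next Monday: November 6, 2028.
Next Tuesday: November 7, 2028.

November 7, 2028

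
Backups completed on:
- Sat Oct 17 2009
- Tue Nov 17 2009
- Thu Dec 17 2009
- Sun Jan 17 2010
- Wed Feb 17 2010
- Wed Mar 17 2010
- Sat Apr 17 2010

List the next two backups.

Mon May 17 2010, Thu Jun 17 2010

Each date is the 17th; the gaps (31, 30, 31, 31, 28, 31) track the month lengths.
The rule is the 17th of each month.
Next: May 2010 → Mon May 17 2010.
June 2010: Thu Jun 17 2010.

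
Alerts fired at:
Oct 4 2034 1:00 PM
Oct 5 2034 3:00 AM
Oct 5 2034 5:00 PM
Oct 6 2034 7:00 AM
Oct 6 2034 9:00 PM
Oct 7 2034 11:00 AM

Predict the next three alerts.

Oct 8 2034 1:00 AM, Oct 8 2034 3:00 PM, Oct 9 2034 5:00 AM

The interval is a steady 14 hours (14, 14, 14, 14, 14).
Oct 7 2034 11:00 AM + 14 h = Oct 8 2034 1:00 AM.
Oct 8 2034 1:00 AM + 14 h = Oct 8 2034 3:00 PM.
Oct 8 2034 3:00 PM + 14 h = Oct 9 2034 5:00 AM.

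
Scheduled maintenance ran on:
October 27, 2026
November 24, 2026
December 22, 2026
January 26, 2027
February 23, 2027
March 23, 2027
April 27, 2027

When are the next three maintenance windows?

May 25, 2027; June 22, 2027; July 27, 2027

All dates are Tuesdays, 28, 28, 35, 28, 28, 35 days apart.
Specifically, the 4th Tuesday of each month.
May 2027 — 4th Tuesday is May 25, 2027.
4th Tuesday of June 2027: June 22, 2027.
4th Tuesday of July 2027: July 27, 2027.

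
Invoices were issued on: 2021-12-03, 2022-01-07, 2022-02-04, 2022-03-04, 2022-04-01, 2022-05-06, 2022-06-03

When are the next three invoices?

These are Fridays at 28- or 35-day spacing (35, 28, 28, 28, 35, 28).
The pattern: 1st Friday of the month.
1st Friday of July 2022: 2022-07-01.
August 2022 — 1st Friday is 2022-08-05.
September 2022 — 1st Friday is 2022-09-02.

2022-07-01, 2022-08-05, 2022-09-02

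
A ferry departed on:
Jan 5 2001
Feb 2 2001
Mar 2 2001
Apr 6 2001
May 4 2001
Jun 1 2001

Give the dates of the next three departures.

These are Fridays at 28- or 35-day spacing (28, 28, 35, 28, 28).
The pattern: 1st Friday of the month.
July 2001 — 1st Friday is Jul 6 2001.
August 2001 — 1st Friday is Aug 3 2001.
1st Friday of September 2001: Sep 7 2001.

Jul 6 2001, Aug 3 2001, Sep 7 2001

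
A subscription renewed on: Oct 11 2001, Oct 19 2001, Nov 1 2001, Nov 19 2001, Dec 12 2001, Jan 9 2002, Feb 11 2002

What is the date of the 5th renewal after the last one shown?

The spacing grows by 5 each time: 8, 13, 18, 23, 28, 33 days.
Next gap: 38 days. Feb 11 2002 + 38 days = Mar 21 2002.
Next gap: 43 days. Mar 21 2002 + 43 days = May 3 2002.
Next gap: 48 days. May 3 2002 + 48 days = Jun 20 2002.
Next gap: 53 days. Jun 20 2002 + 53 days = Aug 12 2002.
Next gap: 58 days. Aug 12 2002 + 58 days = Oct 9 2002.

Oct 9 2002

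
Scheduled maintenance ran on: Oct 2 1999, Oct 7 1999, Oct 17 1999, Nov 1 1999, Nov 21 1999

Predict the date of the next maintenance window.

Dec 16 1999

Gaps: 5, 10, 15, 20 days — each gap is 5 larger than the previous one.
Next gap: 25 days. Nov 21 1999 + 25 days = Dec 16 1999.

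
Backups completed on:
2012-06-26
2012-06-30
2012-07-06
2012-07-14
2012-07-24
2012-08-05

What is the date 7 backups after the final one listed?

2012-12-23

The spacing grows by 2 each time: 4, 6, 8, 10, 12 days.
Next gap: 14 days. 2012-08-05 + 14 days = 2012-08-19.
Next gap: 16 days. 2012-08-19 + 16 days = 2012-09-04.
Next gap: 18 days. 2012-09-04 + 18 days = 2012-09-22.
Next gap: 20 days. 2012-09-22 + 20 days = 2012-10-12.
Next gap: 22 days. 2012-10-12 + 22 days = 2012-11-03.
Next gap: 24 days. 2012-11-03 + 24 days = 2012-11-27.
Next gap: 26 days. 2012-11-27 + 26 days = 2012-12-23.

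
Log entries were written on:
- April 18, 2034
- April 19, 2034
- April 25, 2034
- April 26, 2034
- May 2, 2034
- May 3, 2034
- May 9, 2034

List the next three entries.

Every event lands on a Tuesday or Wednesday (gaps cycle 1, 6, 1, 6, 1, 6).
So the schedule is: every Tuesday and Wednesday.
Next Wednesday: May 10, 2034.
The following Tuesday is May 16, 2034.
Next Wednesday: May 17, 2034.

May 10, 2034; May 16, 2034; May 17, 2034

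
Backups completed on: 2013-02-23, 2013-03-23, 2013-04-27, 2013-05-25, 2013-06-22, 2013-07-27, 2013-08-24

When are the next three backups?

These are Saturdays at 28- or 35-day spacing (28, 35, 28, 28, 35, 28).
The pattern: 4th Saturday of the month.
4th Saturday of September 2013: 2013-09-28.
October 2013 — 4th Saturday is 2013-10-26.
4th Saturday of November 2013: 2013-11-23.

2013-09-28, 2013-10-26, 2013-11-23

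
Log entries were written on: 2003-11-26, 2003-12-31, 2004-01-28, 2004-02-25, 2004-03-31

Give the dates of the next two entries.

2004-04-28, 2004-05-26

These are Wednesdays with 35, 28, 28, 35-day gaps.
Each is the final Wednesday of its month — 2003-12-31 is past the 28th, so '4th Wednesday' doesn't fit.
April 2004 ends with Wednesday 2004-04-28.
Last Wednesday of May 2004: 2004-05-26.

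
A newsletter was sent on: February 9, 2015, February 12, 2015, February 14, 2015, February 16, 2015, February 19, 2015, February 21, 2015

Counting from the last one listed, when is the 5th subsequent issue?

March 5, 2015

Every event lands on a Monday or Thursday or Saturday (gaps cycle 3, 2, 2, 3, 2).
So the schedule is: every Monday, Thursday and Saturday.
Next Monday: February 23, 2015.
Next Thursday: February 26, 2015.
Next Saturday: February 28, 2015.
The following Monday is March 2, 2015.
Next Thursday: March 5, 2015.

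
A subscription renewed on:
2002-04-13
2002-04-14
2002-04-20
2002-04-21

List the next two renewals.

2002-04-27, 2002-04-28

The gap pattern 1, 6, 1 repeats every 2 events.
These are the Saturdays and Sundays of each week.
Next Saturday: 2002-04-27.
The following Sunday is 2002-04-28.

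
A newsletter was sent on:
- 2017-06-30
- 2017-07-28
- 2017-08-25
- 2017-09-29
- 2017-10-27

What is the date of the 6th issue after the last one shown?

2018-04-27

All Fridays; the gaps (28, 28, 35, 28) vary with month length.
This is the last Friday of each month.
November 2017 ends with Friday 2017-11-24.
Last Friday of December 2017: 2017-12-29.
January 2018 ends with Friday 2018-01-26.
Last Friday of February 2018: 2018-02-23.
March 2018 ends with Friday 2018-03-30.
April 2018 ends with Friday 2018-04-27.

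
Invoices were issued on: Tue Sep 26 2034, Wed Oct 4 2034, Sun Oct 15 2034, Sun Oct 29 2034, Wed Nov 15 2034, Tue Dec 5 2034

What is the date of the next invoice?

The spacing grows by 3 each time: 8, 11, 14, 17, 20 days.
Next gap: 23 days. Tue Dec 5 2034 + 23 days = Thu Dec 28 2034.

Thu Dec 28 2034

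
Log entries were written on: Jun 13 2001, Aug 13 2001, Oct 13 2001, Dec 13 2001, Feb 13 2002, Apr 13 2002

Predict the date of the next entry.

Jun 13 2002

The day-of-month is always 13 (61, 61, 61, 62, 59 days between events).
So this recurs on the 13th of every 2 months.
June 2002: Jun 13 2002.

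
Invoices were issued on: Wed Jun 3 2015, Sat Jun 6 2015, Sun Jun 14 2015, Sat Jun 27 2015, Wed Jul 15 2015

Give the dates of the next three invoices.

Intervals are 3, 8, 13, 18 days — an arithmetic progression with common difference 5.
Next gap: 23 days. Wed Jul 15 2015 + 23 days = Fri Aug 7 2015.
Next gap: 28 days. Fri Aug 7 2015 + 28 days = Fri Sep 4 2015.
Next gap: 33 days. Fri Sep 4 2015 + 33 days = Wed Oct 7 2015.

Fri Aug 7 2015, Fri Sep 4 2015, Wed Oct 7 2015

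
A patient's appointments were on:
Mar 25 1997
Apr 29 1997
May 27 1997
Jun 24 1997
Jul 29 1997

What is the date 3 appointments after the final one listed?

All Tuesdays; the gaps (35, 28, 28, 35) vary with month length.
This is the last Tuesday of each month.
August 1997 ends with Tuesday Aug 26 1997.
September 1997 ends with Tuesday Sep 30 1997.
Last Tuesday of October 1997: Oct 28 1997.

Oct 28 1997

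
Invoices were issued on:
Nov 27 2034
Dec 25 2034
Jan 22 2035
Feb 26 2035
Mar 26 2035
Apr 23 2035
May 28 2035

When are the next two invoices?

These are Mondays at 28- or 35-day spacing (28, 28, 35, 28, 28, 35).
The pattern: 4th Monday of the month.
June 2035 — 4th Monday is Jun 25 2035.
July 2035 — 4th Monday is Jul 23 2035.

Jun 25 2035, Jul 23 2035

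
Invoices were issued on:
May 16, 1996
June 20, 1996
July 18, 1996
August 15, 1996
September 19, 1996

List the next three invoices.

October 17, 1996; November 21, 1996; December 19, 1996

These are Thursdays at 28- or 35-day spacing (35, 28, 28, 35).
The pattern: 3rd Thursday of the month.
October 1996 — 3rd Thursday is October 17, 1996.
3rd Thursday of November 1996: November 21, 1996.
December 1996 — 3rd Thursday is December 19, 1996.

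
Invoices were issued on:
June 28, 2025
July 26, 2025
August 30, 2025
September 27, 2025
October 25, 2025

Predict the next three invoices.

November 29, 2025; December 27, 2025; January 31, 2026

Every date is a Saturday; gaps 28, 35, 28, 28 days.
Each is the last Saturday of its month (at least one falls on the 29th or later, ruling out '4th Saturday').
November 2025 ends with Saturday November 29, 2025.
December 2025 ends with Saturday December 27, 2025.
Last Saturday of January 2026: January 31, 2026.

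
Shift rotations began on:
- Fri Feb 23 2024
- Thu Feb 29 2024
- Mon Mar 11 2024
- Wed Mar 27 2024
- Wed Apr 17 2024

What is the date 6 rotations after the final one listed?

Wed Dec 4 2024

Intervals are 6, 11, 16, 21 days — an arithmetic progression with common difference 5.
Next gap: 26 days. Wed Apr 17 2024 + 26 days = Mon May 13 2024.
Next gap: 31 days. Mon May 13 2024 + 31 days = Thu Jun 13 2024.
Next gap: 36 days. Thu Jun 13 2024 + 36 days = Fri Jul 19 2024.
Next gap: 41 days. Fri Jul 19 2024 + 41 days = Thu Aug 29 2024.
Next gap: 46 days. Thu Aug 29 2024 + 46 days = Mon Oct 14 2024.
Next gap: 51 days. Mon Oct 14 2024 + 51 days = Wed Dec 4 2024.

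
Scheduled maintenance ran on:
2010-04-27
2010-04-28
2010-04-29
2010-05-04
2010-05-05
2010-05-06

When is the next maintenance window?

2010-05-11

Every event lands on a Tuesday or Wednesday or Thursday (gaps cycle 1, 1, 5, 1, 1).
So the schedule is: every Tuesday, Wednesday and Thursday.
The following Tuesday is 2010-05-11.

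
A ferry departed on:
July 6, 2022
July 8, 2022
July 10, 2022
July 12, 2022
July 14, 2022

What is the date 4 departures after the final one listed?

Gaps between consecutive events: 2, 2, 2, 2 days — a constant 2-day interval.
July 14, 2022 + 2 days = July 16, 2022.
July 16, 2022 + 2 days = July 18, 2022.
July 18, 2022 + 2 days = July 20, 2022.
July 20, 2022 + 2 days = July 22, 2022.

July 22, 2022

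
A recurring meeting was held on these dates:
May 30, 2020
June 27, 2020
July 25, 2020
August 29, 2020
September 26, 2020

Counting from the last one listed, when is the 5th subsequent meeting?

These are Saturdays with 28, 28, 35, 28-day gaps.
Each is the final Saturday of its month — May 30, 2020 is past the 28th, so '4th Saturday' doesn't fit.
October 2020 ends with Saturday October 31, 2020.
November 2020 ends with Saturday November 28, 2020.
December 2020 ends with Saturday December 26, 2020.
Last Saturday of January 2021: January 30, 2021.
Last Saturday of February 2021: February 27, 2021.

February 27, 2021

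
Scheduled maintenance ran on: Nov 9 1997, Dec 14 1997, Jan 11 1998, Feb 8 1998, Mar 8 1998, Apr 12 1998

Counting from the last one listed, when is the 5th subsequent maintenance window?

All dates are Sundays, 35, 28, 28, 28, 35 days apart.
Specifically, the 2nd Sunday of each month.
May 1998 — 2nd Sunday is May 10 1998.
2nd Sunday of June 1998: Jun 14 1998.
2nd Sunday of July 1998: Jul 12 1998.
August 1998 — 2nd Sunday is Aug 9 1998.
September 1998 — 2nd Sunday is Sep 13 1998.

Sep 13 1998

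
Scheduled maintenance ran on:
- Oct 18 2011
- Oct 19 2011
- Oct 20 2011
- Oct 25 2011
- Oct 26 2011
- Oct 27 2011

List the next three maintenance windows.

Nov 1 2011, Nov 2 2011, Nov 3 2011

Gaps: 1, 1, 5, 1, 1 days — not constant, but cyclic with period 3.
The events fall on every Tuesday, Wednesday and Thursday.
The following Tuesday is Nov 1 2011.
Next Wednesday: Nov 2 2011.
Next Thursday: Nov 3 2011.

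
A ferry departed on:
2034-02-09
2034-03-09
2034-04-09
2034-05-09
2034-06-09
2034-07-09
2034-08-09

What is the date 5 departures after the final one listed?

2035-01-09

The day-of-month is always 9 (28, 31, 30, 31, 30, 31 days between events).
So this recurs on the 9th of each month.
Next: September 2034 → 2034-09-09.
Next: October 2034 → 2034-10-09.
Next: November 2034 → 2034-11-09.
Next: December 2034 → 2034-12-09.
January 2035: 2035-01-09.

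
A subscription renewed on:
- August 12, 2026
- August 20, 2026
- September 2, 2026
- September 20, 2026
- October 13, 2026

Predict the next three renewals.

Gaps: 8, 13, 18, 23 days — each gap is 5 larger than the previous one.
Next gap: 28 days. October 13, 2026 + 28 days = November 10, 2026.
Next gap: 33 days. November 10, 2026 + 33 days = December 13, 2026.
Next gap: 38 days. December 13, 2026 + 38 days = January 20, 2027.

November 10, 2026; December 13, 2026; January 20, 2027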